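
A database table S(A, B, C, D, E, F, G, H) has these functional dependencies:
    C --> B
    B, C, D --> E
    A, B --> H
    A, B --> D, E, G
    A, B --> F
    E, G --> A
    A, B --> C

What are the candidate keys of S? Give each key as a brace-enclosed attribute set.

{A, B} is a candidate key since {A, B}⁺ = {A, B, C, D, E, F, G, H} covers every attribute.
{A, C} is a candidate key since {A, C}⁺ = {A, B, C, D, E, F, G, H} covers every attribute.
{B, E, G} is a candidate key since {B, E, G}⁺ = {A, B, C, D, E, F, G, H} covers every attribute.
{C, D, G} is a candidate key since {C, D, G}⁺ = {A, B, C, D, E, F, G, H} covers every attribute.
{C, E, G} is a candidate key since {C, E, G}⁺ = {A, B, C, D, E, F, G, H} covers every attribute.
No proper subset of any of these is a key, and no other minimal superkey exists.

{A, B}, {A, C}, {B, E, G}, {C, D, G}, {C, E, G}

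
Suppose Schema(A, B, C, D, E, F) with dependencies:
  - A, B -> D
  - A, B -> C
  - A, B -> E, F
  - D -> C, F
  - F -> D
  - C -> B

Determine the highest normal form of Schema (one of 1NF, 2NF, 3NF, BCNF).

Candidate keys: {A, B}, {A, C}, {A, D}, {A, F}. Prime attributes: {A, B, C, D, F}.
D -> C, F breaks BCNF: {D}⁺ = {B, C, D, F}, so {D} is not a superkey.
But every attribute on its right side ({C, F}) is prime, and the same holds for every other non-superkey FD, so 3NF still holds.

3NF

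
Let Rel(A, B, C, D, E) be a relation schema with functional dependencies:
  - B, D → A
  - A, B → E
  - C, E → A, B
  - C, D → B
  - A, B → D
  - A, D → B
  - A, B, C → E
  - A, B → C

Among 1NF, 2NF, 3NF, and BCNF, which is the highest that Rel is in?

Candidate keys: {A, B}, {A, D}, {B, D}, {C, D}, {C, E}. Prime attributes: {A, B, C, D, E}.
Each dependency's left side is a superkey — BCNF holds.

BCNF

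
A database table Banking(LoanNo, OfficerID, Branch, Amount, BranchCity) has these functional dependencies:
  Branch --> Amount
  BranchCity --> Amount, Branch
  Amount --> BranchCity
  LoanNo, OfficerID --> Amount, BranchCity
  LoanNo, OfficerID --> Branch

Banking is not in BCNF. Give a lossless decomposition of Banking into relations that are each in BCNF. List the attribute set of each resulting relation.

{Amount, Branch, BranchCity}; {Branch, LoanNo, OfficerID}

Candidate key of the original relation: {LoanNo, OfficerID}.
In {Amount, Branch, BranchCity, LoanNo, OfficerID}, {Branch} is not a superkey ({Branch}⁺ restricted to this set is {Amount, Branch, BranchCity}), so split on Branch --> Amount, BranchCity into {Amount, Branch, BranchCity} and {Branch, LoanNo, OfficerID}.
{Amount, Branch, BranchCity}: every determinant is a superkey — BCNF.
{Branch, LoanNo, OfficerID}: every determinant is a superkey — BCNF.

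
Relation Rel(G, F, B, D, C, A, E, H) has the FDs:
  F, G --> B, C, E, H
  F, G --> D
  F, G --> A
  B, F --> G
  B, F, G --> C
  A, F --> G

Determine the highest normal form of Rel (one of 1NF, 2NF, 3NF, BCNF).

Candidate keys: {A, F}, {B, F}, {F, G}. Prime attributes: {A, B, F, G}.
Each dependency's left side is a superkey — BCNF holds.

BCNF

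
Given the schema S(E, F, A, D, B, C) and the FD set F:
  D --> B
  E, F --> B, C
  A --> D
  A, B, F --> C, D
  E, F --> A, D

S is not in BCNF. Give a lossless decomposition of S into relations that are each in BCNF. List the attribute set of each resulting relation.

{A, C, F}; {A, D}; {A, E, F}; {B, D}

Candidate key of the original relation: {E, F}.
Within {A, B, C, D, E, F}: {D}⁺ ∩ {A, B, C, D, E, F} = {B, D}, not the whole set, so D --> B violates BCNF; decompose into {B, D} and {A, C, D, E, F}.
{B, D} is in BCNF.
Within {A, C, D, E, F}: {A}⁺ ∩ {A, C, D, E, F} = {A, D}, not the whole set, so A --> D violates BCNF; decompose into {A, D} and {A, C, E, F}.
{A, D} is in BCNF.
Within {A, C, E, F}: {A, F}⁺ ∩ {A, C, E, F} = {A, C, F}, not the whole set, so A, F --> C violates BCNF; decompose into {A, C, F} and {A, E, F}.
{A, C, F} is in BCNF.
{A, E, F} is in BCNF.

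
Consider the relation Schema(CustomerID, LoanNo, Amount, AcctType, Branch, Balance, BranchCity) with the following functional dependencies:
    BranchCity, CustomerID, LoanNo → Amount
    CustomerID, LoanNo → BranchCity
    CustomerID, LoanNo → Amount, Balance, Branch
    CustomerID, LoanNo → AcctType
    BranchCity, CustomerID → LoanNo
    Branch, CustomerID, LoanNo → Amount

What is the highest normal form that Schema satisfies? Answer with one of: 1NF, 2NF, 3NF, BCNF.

Candidate keys: {BranchCity, CustomerID}, {CustomerID, LoanNo}. Prime attributes: {BranchCity, CustomerID, LoanNo}.
The left-hand side of every FD is a superkey, so BCNF is satisfied.

BCNF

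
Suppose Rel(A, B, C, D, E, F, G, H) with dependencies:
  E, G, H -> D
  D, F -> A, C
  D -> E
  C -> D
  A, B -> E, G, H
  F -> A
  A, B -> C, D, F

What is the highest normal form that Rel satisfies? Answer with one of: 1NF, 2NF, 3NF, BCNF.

Candidate keys: {A, B}, {B, F}. Prime attributes: {A, B, F}.
E, G, H -> D: {E, G, H}⁺ = {D, E, G, H}, which is not all of the attributes, so the left side is not a superkey — BCNF is violated.
E, G, H -> D determines the non-prime attribute {D} from a non-superkey — 3NF is violated.
No non-prime attribute depends on a proper subset of any candidate key, so 2NF holds.

2NF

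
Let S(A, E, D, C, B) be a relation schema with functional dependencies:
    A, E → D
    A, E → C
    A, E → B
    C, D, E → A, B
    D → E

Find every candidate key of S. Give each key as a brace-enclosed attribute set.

{A, D}⁺ = {A, B, C, D, E} — all of the relation — so {A, D} is a candidate key.
{A, E}⁺ = {A, B, C, D, E} — all of the relation — so {A, E} is a candidate key.
{C, D}⁺ = {A, B, C, D, E} — all of the relation — so {C, D} is a candidate key.
These are minimal and exhaustive — every other superkey contains one of them.

{A, D}, {A, E}, {C, D}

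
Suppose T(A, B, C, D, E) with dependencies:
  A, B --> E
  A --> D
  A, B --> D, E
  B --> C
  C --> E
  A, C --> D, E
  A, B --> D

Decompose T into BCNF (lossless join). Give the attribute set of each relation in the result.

Candidate key of the original relation: {A, B}.
{A, B, C, D, E}: {A} determines {A, D} here but is not a superkey — split on A --> D, giving {A, D} and {A, B, C, E}.
{A, D} has no BCNF violation.
{A, B, C, E}: {B} determines {B, C, E} here but is not a superkey — split on B --> C, E, giving {B, C, E} and {A, B}.
{B, C, E}: {C} determines {C, E} here but is not a superkey — split on C --> E, giving {C, E} and {B, C}.
{C, E} has no BCNF violation.
{B, C} has no BCNF violation.
{A, B} has no BCNF violation.

{A, B}; {A, D}; {B, C}; {C, E}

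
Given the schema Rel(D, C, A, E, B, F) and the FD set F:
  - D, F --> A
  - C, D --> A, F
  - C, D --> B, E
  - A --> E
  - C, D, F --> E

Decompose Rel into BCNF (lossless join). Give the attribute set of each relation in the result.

Candidate key of the original relation: {C, D}.
Within {A, B, C, D, E, F}: {D, F}⁺ ∩ {A, B, C, D, E, F} = {A, D, E, F}, not the whole set, so D, F --> A, E violates BCNF; decompose into {A, D, E, F} and {B, C, D, F}.
Within {A, D, E, F}: {A}⁺ ∩ {A, D, E, F} = {A, E}, not the whole set, so A --> E violates BCNF; decompose into {A, E} and {A, D, F}.
{A, E}: every determinant is a superkey — BCNF.
{A, D, F}: every determinant is a superkey — BCNF.
{B, C, D, F}: every determinant is a superkey — BCNF.

{A, D, F}; {A, E}; {B, C, D, F}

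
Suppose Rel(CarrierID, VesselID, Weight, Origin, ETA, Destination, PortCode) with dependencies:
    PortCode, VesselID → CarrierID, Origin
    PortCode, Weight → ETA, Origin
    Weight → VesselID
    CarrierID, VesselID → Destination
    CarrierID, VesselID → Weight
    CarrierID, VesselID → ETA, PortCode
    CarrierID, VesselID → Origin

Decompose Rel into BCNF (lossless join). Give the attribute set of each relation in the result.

{CarrierID, Destination, ETA, Origin, PortCode, Weight}; {VesselID, Weight}

Candidate keys of the original relation: {CarrierID, VesselID}, {CarrierID, Weight}, {PortCode, VesselID}, {PortCode, Weight}.
In {CarrierID, Destination, ETA, Origin, PortCode, VesselID, Weight}, {Weight} is not a superkey ({Weight}⁺ restricted to this set is {VesselID, Weight}), so split on Weight → VesselID into {VesselID, Weight} and {CarrierID, Destination, ETA, Origin, PortCode, Weight}.
{VesselID, Weight} is in BCNF.
{CarrierID, Destination, ETA, Origin, PortCode, Weight} is in BCNF.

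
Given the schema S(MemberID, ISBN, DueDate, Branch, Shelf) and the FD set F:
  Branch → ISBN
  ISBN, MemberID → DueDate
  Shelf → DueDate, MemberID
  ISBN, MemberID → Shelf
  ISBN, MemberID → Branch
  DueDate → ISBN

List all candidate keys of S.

Closure of {Shelf} is {Branch, DueDate, ISBN, MemberID, Shelf}, the whole schema; {Shelf} is a candidate key.
Closure of {Branch, MemberID} is {Branch, DueDate, ISBN, MemberID, Shelf}, the whole schema; {Branch, MemberID} is a candidate key.
Closure of {DueDate, MemberID} is {Branch, DueDate, ISBN, MemberID, Shelf}, the whole schema; {DueDate, MemberID} is a candidate key.
Closure of {ISBN, MemberID} is {Branch, DueDate, ISBN, MemberID, Shelf}, the whole schema; {ISBN, MemberID} is a candidate key.
Any other superkey properly contains one of these, so there are no further candidate keys.

{Branch, MemberID}, {DueDate, MemberID}, {ISBN, MemberID}, {Shelf}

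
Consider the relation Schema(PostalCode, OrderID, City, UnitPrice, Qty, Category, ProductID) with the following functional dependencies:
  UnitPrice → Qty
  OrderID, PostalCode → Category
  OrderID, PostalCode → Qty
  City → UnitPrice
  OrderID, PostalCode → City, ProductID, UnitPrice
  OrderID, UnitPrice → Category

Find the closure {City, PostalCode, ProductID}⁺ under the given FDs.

Start with {City, PostalCode, ProductID}.
City → UnitPrice applies; add {UnitPrice} → now {City, PostalCode, ProductID, UnitPrice}.
UnitPrice → Qty applies; add {Qty} → now {City, PostalCode, ProductID, Qty, UnitPrice}.
No further FD applies.

{City, PostalCode, ProductID, Qty, UnitPrice}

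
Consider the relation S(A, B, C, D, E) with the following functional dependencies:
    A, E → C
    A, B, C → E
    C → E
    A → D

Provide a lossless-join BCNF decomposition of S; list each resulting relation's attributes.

Candidate keys of the original relation: {A, B, C}, {A, B, E}.
In {A, B, C, D, E}, {A, E} is not a superkey ({A, E}⁺ restricted to this set is {A, C, D, E}), so split on A, E → C, D into {A, C, D, E} and {A, B, E}.
In {A, C, D, E}, {C} is not a superkey ({C}⁺ restricted to this set is {C, E}), so split on C → E into {C, E} and {A, C, D}.
{C, E}: every determinant is a superkey — BCNF.
In {A, C, D}, {A} is not a superkey ({A}⁺ restricted to this set is {A, D}), so split on A → D into {A, D} and {A, C}.
{A, D}: every determinant is a superkey — BCNF.
{A, C}: every determinant is a superkey — BCNF.
{A, B, E}: every determinant is a superkey — BCNF.

{A, B, E}; {A, C}; {A, D}; {C, E}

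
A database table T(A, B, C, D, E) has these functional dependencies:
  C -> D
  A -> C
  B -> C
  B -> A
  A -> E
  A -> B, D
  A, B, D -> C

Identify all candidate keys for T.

{A}⁺ = {A, B, C, D, E} — all of the relation — so {A} is a candidate key.
{B}⁺ = {A, B, C, D, E} — all of the relation — so {B} is a candidate key.
No proper subset of any of these is a key, and no other minimal superkey exists.

{A}, {B}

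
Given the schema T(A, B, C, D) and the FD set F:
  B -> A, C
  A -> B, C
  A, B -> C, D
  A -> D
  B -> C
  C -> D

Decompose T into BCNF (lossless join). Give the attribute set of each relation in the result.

{A, B, C}; {C, D}

Candidate keys of the original relation: {A}, {B}.
In {A, B, C, D}, {C} is not a superkey ({C}⁺ restricted to this set is {C, D}), so split on C -> D into {C, D} and {A, B, C}.
{C, D} is in BCNF.
{A, B, C} is in BCNF.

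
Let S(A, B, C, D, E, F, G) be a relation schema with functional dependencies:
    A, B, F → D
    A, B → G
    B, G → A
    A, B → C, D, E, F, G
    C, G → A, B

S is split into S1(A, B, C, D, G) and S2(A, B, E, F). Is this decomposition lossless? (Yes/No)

The shared attributes are {A, B} and {A, B}⁺ = {A, B, C, D, E, F, G}.
S1 is contained in that closure, so S1 ∩ S2 → S1 holds and the join is lossless.

Yes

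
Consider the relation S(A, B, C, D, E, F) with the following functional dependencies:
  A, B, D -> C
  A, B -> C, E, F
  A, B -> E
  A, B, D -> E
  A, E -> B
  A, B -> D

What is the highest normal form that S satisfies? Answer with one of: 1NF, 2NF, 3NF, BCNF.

BCNF

Candidate keys: {A, B}, {A, E}. Prime attributes: {A, B, E}.
The left-hand side of every FD is a superkey, so BCNF is satisfied.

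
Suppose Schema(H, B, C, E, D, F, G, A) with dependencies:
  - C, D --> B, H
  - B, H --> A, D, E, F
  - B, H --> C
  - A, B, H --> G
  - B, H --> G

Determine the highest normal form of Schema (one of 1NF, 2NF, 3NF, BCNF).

BCNF

Candidate keys: {B, H}, {C, D}. Prime attributes: {B, C, D, H}.
Each dependency's left side is a superkey — BCNF holds.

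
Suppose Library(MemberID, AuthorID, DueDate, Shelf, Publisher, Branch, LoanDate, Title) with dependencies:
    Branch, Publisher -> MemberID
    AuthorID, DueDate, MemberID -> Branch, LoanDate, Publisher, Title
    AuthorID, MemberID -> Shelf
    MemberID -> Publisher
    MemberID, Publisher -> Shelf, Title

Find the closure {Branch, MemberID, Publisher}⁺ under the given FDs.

{Branch, MemberID, Publisher, Shelf, Title}

Start with {Branch, MemberID, Publisher}.
MemberID, Publisher -> Shelf, Title applies; add {Shelf, Title} → now {Branch, MemberID, Publisher, Shelf, Title}.
No further FD applies.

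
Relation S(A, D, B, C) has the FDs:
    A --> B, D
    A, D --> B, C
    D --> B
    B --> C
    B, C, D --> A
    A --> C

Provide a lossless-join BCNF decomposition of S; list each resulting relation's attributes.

{A, B, D}; {B, C}

Candidate keys of the original relation: {A}, {D}.
Within {A, B, C, D}: {B}⁺ ∩ {A, B, C, D} = {B, C}, not the whole set, so B --> C violates BCNF; decompose into {B, C} and {A, B, D}.
{B, C} has no BCNF violation.
{A, B, D} has no BCNF violation.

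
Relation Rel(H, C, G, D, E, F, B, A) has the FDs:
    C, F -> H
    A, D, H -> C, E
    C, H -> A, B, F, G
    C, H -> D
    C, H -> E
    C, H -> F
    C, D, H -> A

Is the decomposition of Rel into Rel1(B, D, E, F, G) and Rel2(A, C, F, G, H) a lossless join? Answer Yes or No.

Rel1 ∩ Rel2 = {F, G}; its closure under F is {F, G}.
Neither Rel1 nor Rel2 is contained in that closure, so the decomposition is lossy.

No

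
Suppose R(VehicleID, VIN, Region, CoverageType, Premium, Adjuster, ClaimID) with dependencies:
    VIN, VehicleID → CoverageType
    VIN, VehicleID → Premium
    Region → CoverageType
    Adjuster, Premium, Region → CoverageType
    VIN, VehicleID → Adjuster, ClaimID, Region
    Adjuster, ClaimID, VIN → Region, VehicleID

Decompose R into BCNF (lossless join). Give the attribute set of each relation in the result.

Candidate keys of the original relation: {Adjuster, ClaimID, VIN}, {VIN, VehicleID}.
Within {Adjuster, ClaimID, CoverageType, Premium, Region, VIN, VehicleID}: {Region}⁺ ∩ {Adjuster, ClaimID, CoverageType, Premium, Region, VIN, VehicleID} = {CoverageType, Region}, not the whole set, so Region → CoverageType violates BCNF; decompose into {CoverageType, Region} and {Adjuster, ClaimID, Premium, Region, VIN, VehicleID}.
{CoverageType, Region} has no BCNF violation.
{Adjuster, ClaimID, Premium, Region, VIN, VehicleID} has no BCNF violation.

{Adjuster, ClaimID, Premium, Region, VIN, VehicleID}; {CoverageType, Region}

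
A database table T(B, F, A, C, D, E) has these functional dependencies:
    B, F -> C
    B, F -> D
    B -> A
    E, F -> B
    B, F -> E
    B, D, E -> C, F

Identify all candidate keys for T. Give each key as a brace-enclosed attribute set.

Closure of {B, F} is {A, B, C, D, E, F}, the whole schema; {B, F} is a candidate key.
Closure of {E, F} is {A, B, C, D, E, F}, the whole schema; {E, F} is a candidate key.
Closure of {B, D, E} is {A, B, C, D, E, F}, the whole schema; {B, D, E} is a candidate key.
These are minimal and exhaustive — every other superkey contains one of them.

{B, D, E}, {B, F}, {E, F}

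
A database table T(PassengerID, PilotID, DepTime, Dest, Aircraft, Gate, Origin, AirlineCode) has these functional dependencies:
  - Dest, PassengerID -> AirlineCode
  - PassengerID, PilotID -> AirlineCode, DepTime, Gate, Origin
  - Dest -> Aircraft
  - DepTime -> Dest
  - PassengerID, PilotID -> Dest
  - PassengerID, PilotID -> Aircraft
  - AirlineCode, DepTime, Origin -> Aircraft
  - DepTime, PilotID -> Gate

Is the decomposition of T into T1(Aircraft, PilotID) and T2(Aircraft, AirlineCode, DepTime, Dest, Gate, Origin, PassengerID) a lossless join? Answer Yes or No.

T1 ∩ T2 = {Aircraft}; its closure under F is {Aircraft}.
T1 ⊄ {Aircraft} and T2 ⊄ {Aircraft}, so the split is lossy.

No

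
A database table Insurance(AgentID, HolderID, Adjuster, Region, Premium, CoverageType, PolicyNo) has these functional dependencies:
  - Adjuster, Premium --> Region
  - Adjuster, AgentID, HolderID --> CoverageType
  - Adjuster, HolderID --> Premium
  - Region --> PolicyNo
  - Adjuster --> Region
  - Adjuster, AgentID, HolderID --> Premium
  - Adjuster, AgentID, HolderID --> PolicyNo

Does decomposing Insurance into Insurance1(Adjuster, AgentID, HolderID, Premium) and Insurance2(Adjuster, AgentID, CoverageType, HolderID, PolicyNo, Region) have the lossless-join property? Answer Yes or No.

Yes

Common attributes: {Adjuster, AgentID, HolderID}; their closure is {Adjuster, AgentID, CoverageType, HolderID, PolicyNo, Premium, Region}.
Insurance1 is contained in that closure, so Insurance1 ∩ Insurance2 --> Insurance1 holds and the join is lossless.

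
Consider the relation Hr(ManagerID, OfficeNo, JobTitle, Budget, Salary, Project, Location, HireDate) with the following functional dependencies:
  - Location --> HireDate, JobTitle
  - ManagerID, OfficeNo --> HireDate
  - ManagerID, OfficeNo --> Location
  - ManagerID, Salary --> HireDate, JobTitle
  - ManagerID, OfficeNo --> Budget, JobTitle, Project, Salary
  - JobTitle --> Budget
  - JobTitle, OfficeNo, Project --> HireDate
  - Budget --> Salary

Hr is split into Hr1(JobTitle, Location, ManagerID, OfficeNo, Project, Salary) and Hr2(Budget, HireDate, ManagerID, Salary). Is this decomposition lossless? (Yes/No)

Common attributes: {ManagerID, Salary}; their closure is {Budget, HireDate, JobTitle, ManagerID, Salary}.
Since Hr2 ⊆ {Budget, HireDate, JobTitle, ManagerID, Salary}, the intersection is a superkey of Hr2; the decomposition is lossless.

Yes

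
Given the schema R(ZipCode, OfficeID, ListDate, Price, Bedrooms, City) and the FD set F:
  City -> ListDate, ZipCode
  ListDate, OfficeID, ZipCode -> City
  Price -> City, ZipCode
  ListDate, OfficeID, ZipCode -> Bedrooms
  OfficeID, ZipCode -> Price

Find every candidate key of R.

{City, OfficeID}, {OfficeID, Price}, {OfficeID, ZipCode}

{OfficeID} never appears on the right of any FD, so every key must include it.
{City, OfficeID}⁺ = {Bedrooms, City, ListDate, OfficeID, Price, ZipCode}, which is every attribute, so {City, OfficeID} is a candidate key.
{OfficeID, Price}⁺ = {Bedrooms, City, ListDate, OfficeID, Price, ZipCode}, which is every attribute, so {OfficeID, Price} is a candidate key.
{OfficeID, ZipCode}⁺ = {Bedrooms, City, ListDate, OfficeID, Price, ZipCode}, which is every attribute, so {OfficeID, ZipCode} is a candidate key.
Any other superkey properly contains one of these, so there are no further candidate keys.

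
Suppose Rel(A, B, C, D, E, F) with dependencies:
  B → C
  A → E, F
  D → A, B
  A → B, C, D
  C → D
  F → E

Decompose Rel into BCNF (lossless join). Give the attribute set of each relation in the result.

{A, B, C, D, F}; {E, F}

Candidate keys of the original relation: {A}, {B}, {C}, {D}.
Within {A, B, C, D, E, F}: {F}⁺ ∩ {A, B, C, D, E, F} = {E, F}, not the whole set, so F → E violates BCNF; decompose into {E, F} and {A, B, C, D, F}.
{E, F}: every determinant is a superkey — BCNF.
{A, B, C, D, F}: every determinant is a superkey — BCNF.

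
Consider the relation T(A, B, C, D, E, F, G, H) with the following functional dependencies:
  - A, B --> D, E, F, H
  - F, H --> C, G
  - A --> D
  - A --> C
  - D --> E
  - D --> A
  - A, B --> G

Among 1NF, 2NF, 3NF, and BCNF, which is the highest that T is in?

Candidate keys: {A, B}, {B, D}. Prime attributes: {A, B, D}.
For F, H --> C, G we have {F, H}⁺ = {C, F, G, H}; {F, H} is not a superkey, so BCNF fails.
Because {C, G} are non-prime and the left side of F, H --> C, G is not a superkey, the relation is not in 3NF.
Since {A} ⊂ {A, B} and {A}⁺ ⊇ {C, E} with {C, E} non-prime, there is a partial dependency; 2NF fails.

1NF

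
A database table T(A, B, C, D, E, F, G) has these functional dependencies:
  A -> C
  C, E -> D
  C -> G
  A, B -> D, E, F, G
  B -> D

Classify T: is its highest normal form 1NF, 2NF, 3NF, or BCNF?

1NF

Candidate key: {A, B}. Prime attributes: {A, B}.
A -> C breaks BCNF: {A}⁺ = {A, C, G}, so {A} is not a superkey.
A -> C determines the non-prime attribute {C} from a non-superkey — 3NF is violated.
Since {A} ⊂ {A, B} and {A}⁺ ⊇ {C, G} with {C, G} non-prime, there is a partial dependency; 2NF fails.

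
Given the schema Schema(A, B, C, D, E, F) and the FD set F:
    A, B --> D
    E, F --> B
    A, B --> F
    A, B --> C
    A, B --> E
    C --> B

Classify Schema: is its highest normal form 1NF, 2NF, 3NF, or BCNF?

Candidate keys: {A, B}, {A, C}, {A, E, F}. Prime attributes: {A, B, C, E, F}.
For E, F --> B we have {E, F}⁺ = {B, E, F}; {E, F} is not a superkey, so BCNF fails.
Its right-hand attributes {B} are all prime, as are those of every other non-superkey FD — the relation is in 3NF.

3NF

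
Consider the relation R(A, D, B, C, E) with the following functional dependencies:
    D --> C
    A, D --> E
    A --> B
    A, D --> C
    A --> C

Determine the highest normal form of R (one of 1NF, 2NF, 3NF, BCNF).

Candidate key: {A, D}. Prime attributes: {A, D}.
D --> C: {D}⁺ = {C, D}, which is not all of the attributes, so the left side is not a superkey — BCNF is violated.
Because {C} is non-prime and the left side of D --> C is not a superkey, the relation is not in 3NF.
Since {A} ⊂ {A, D} and {A}⁺ ⊇ {B, C} with {B, C} non-prime, there is a partial dependency; 2NF fails.

1NF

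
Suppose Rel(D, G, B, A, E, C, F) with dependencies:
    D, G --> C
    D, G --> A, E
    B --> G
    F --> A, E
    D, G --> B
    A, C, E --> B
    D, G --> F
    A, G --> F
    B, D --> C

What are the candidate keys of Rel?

{A, C, D, E}, {B, D}, {C, D, F}, {D, G}

No FD produces {D}, so it must be in every candidate key.
Closure of {B, D} is {A, B, C, D, E, F, G}, the whole schema; {B, D} is a candidate key.
Closure of {D, G} is {A, B, C, D, E, F, G}, the whole schema; {D, G} is a candidate key.
Closure of {C, D, F} is {A, B, C, D, E, F, G}, the whole schema; {C, D, F} is a candidate key.
Closure of {A, C, D, E} is {A, B, C, D, E, F, G}, the whole schema; {A, C, D, E} is a candidate key.
No proper subset of any of these is a key, and no other minimal superkey exists.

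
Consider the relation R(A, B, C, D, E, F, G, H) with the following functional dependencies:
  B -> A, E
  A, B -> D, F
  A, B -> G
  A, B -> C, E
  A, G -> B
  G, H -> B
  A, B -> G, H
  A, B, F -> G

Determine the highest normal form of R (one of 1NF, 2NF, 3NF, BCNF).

BCNF

Candidate keys: {A, G}, {B}, {G, H}. Prime attributes: {A, B, G, H}.
Each dependency's left side is a superkey — BCNF holds.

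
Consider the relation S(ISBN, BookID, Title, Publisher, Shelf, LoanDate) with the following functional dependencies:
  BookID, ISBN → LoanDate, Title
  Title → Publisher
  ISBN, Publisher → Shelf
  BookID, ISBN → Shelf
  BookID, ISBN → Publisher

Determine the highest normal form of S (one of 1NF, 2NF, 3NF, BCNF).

Candidate key: {BookID, ISBN}. Prime attributes: {BookID, ISBN}.
Title → Publisher: {Title}⁺ = {Publisher, Title}, which is not all of the attributes, so the left side is not a superkey — BCNF is violated.
Title → Publisher has non-prime {Publisher} on the right and a non-superkey on the left, so 3NF fails.
Checking every proper subset of each key, none determines a non-prime attribute — 2NF is satisfied.

2NF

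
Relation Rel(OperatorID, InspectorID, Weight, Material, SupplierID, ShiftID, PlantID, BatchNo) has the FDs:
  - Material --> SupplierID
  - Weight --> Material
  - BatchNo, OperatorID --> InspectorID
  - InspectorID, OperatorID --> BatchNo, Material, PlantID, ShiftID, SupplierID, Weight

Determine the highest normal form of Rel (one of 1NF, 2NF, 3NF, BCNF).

2NF

Candidate keys: {BatchNo, OperatorID}, {InspectorID, OperatorID}. Prime attributes: {BatchNo, InspectorID, OperatorID}.
Material --> SupplierID breaks BCNF: {Material}⁺ = {Material, SupplierID}, so {Material} is not a superkey.
Because {SupplierID} is non-prime and the left side of Material --> SupplierID is not a superkey, the relation is not in 3NF.
No non-prime attribute depends on a proper subset of any candidate key, so 2NF holds.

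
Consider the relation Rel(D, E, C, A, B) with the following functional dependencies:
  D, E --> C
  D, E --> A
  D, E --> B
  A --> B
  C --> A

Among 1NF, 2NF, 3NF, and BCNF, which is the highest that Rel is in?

Candidate key: {D, E}. Prime attributes: {D, E}.
A --> B breaks BCNF: {A}⁺ = {A, B}, so {A} is not a superkey.
A --> B determines the non-prime attribute {B} from a non-superkey — 3NF is violated.
No non-prime attribute depends on a proper subset of any candidate key, so 2NF holds.

2NF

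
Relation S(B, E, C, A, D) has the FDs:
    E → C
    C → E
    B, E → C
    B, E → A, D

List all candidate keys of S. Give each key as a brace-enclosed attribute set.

{B, C}, {B, E}

Attributes never on any right-hand side: {B} — every candidate key must contain it.
{B, C}⁺ = {A, B, C, D, E} — all of the relation — so {B, C} is a candidate key.
{B, E}⁺ = {A, B, C, D, E} — all of the relation — so {B, E} is a candidate key.
These are minimal and exhaustive — every other superkey contains one of them.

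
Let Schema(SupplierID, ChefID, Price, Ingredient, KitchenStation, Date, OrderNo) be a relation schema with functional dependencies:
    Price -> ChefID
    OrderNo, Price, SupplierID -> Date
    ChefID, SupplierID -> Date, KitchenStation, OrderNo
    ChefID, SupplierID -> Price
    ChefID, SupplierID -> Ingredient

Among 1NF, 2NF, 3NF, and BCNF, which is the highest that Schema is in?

3NF

Candidate keys: {ChefID, SupplierID}, {Price, SupplierID}. Prime attributes: {ChefID, Price, SupplierID}.
For Price -> ChefID we have {Price}⁺ = {ChefID, Price}; {Price} is not a superkey, so BCNF fails.
But every attribute on its right side ({ChefID}) is prime, and the same holds for every other non-superkey FD, so 3NF still holds.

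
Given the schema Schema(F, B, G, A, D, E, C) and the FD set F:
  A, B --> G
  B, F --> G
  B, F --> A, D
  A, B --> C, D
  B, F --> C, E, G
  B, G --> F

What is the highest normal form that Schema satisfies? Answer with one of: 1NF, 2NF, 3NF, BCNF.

Candidate keys: {A, B}, {B, F}, {B, G}. Prime attributes: {A, B, F, G}.
Every FD has a superkey on the left, so the relation is in BCNF.

BCNF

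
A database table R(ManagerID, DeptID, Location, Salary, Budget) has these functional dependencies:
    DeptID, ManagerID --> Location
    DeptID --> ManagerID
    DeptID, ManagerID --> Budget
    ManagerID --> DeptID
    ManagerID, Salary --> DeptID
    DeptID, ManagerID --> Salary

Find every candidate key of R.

{DeptID}⁺ = {Budget, DeptID, Location, ManagerID, Salary}, which is every attribute, so {DeptID} is a candidate key.
{ManagerID}⁺ = {Budget, DeptID, Location, ManagerID, Salary}, which is every attribute, so {ManagerID} is a candidate key.
Any other superkey properly contains one of these, so there are no further candidate keys.

{DeptID}, {ManagerID}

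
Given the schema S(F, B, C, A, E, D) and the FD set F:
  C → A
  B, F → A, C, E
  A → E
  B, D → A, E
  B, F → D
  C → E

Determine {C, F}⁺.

{A, C, E, F}

Start with {C, F}.
C → A applies; add {A} → now {A, C, F}.
A → E applies; add {E} → now {A, C, E, F}.
No further FD applies.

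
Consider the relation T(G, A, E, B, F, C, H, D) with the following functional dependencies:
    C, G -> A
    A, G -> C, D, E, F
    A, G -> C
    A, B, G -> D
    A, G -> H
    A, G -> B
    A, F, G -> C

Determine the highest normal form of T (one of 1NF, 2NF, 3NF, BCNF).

BCNF

Candidate keys: {A, G}, {C, G}. Prime attributes: {A, C, G}.
Each dependency's left side is a superkey — BCNF holds.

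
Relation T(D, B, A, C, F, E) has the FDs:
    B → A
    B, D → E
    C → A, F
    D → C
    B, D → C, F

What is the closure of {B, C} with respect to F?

Start with {B, C}.
B → A applies; add {A} → now {A, B, C}.
C → A, F applies; add {F} → now {A, B, C, F}.
No further FD applies.

{A, B, C, F}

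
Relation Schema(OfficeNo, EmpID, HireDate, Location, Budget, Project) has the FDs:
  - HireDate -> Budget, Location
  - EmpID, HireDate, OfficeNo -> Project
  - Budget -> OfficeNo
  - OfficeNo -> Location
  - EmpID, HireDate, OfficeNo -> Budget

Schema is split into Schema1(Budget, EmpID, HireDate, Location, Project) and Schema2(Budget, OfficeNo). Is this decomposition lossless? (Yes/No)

Yes

Schema1 ∩ Schema2 = {Budget}; its closure under F is {Budget, Location, OfficeNo}.
Schema2 is contained in that closure, so Schema1 ∩ Schema2 -> Schema2 holds and the join is lossless.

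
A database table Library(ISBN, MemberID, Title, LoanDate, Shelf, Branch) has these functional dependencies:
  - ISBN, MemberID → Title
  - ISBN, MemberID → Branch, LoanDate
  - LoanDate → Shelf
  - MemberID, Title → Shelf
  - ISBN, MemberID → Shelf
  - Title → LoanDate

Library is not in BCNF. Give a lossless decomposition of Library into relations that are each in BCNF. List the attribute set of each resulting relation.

Candidate key of the original relation: {ISBN, MemberID}.
Within {Branch, ISBN, LoanDate, MemberID, Shelf, Title}: {LoanDate}⁺ ∩ {Branch, ISBN, LoanDate, MemberID, Shelf, Title} = {LoanDate, Shelf}, not the whole set, so LoanDate → Shelf violates BCNF; decompose into {LoanDate, Shelf} and {Branch, ISBN, LoanDate, MemberID, Title}.
{LoanDate, Shelf} has no BCNF violation.
Within {Branch, ISBN, LoanDate, MemberID, Title}: {MemberID, Title}⁺ ∩ {Branch, ISBN, LoanDate, MemberID, Title} = {LoanDate, MemberID, Title}, not the whole set, so MemberID, Title → LoanDate violates BCNF; decompose into {LoanDate, MemberID, Title} and {Branch, ISBN, MemberID, Title}.
Within {LoanDate, MemberID, Title}: {Title}⁺ ∩ {LoanDate, MemberID, Title} = {LoanDate, Title}, not the whole set, so Title → LoanDate violates BCNF; decompose into {LoanDate, Title} and {MemberID, Title}.
{LoanDate, Title} has no BCNF violation.
{MemberID, Title} has no BCNF violation.
{Branch, ISBN, MemberID, Title} has no BCNF violation.

{Branch, ISBN, MemberID, Title}; {LoanDate, Shelf}; {LoanDate, Title}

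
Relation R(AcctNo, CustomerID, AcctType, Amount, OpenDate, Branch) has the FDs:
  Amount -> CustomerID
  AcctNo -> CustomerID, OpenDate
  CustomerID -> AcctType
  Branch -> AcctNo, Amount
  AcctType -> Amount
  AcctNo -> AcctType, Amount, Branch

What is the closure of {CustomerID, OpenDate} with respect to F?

Start with {CustomerID, OpenDate}.
CustomerID -> AcctType applies; add {AcctType} → now {AcctType, CustomerID, OpenDate}.
AcctType -> Amount applies; add {Amount} → now {AcctType, Amount, CustomerID, OpenDate}.
No further FD applies.

{AcctType, Amount, CustomerID, OpenDate}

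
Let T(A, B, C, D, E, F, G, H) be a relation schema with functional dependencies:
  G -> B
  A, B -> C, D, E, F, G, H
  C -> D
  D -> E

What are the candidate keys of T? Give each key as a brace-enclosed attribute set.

No FD produces {A}, so it must be in every candidate key.
{A, B} is a candidate key since {A, B}⁺ = {A, B, C, D, E, F, G, H} covers every attribute.
{A, G} is a candidate key since {A, G}⁺ = {A, B, C, D, E, F, G, H} covers every attribute.
No proper subset of any of these is a key, and no other minimal superkey exists.

{A, B}, {A, G}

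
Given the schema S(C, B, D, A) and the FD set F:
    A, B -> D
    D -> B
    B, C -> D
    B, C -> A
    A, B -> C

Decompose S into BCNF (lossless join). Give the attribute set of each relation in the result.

Candidate keys of the original relation: {A, B}, {A, D}, {B, C}, {C, D}.
Within {A, B, C, D}: {D}⁺ ∩ {A, B, C, D} = {B, D}, not the whole set, so D -> B violates BCNF; decompose into {B, D} and {A, C, D}.
{B, D} is in BCNF.
{A, C, D} is in BCNF.

{A, C, D}; {B, D}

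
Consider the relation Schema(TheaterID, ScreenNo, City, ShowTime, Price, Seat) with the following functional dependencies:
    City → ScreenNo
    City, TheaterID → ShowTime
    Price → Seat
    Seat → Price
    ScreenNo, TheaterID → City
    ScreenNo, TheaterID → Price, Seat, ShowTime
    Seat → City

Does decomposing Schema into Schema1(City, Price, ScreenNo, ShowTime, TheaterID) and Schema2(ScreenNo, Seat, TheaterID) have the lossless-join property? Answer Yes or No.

The shared attributes are {ScreenNo, TheaterID} and {ScreenNo, TheaterID}⁺ = {City, Price, ScreenNo, Seat, ShowTime, TheaterID}.
Since Schema1 ⊆ {City, Price, ScreenNo, Seat, ShowTime, TheaterID}, the intersection is a superkey of Schema1; the decomposition is lossless.

Yes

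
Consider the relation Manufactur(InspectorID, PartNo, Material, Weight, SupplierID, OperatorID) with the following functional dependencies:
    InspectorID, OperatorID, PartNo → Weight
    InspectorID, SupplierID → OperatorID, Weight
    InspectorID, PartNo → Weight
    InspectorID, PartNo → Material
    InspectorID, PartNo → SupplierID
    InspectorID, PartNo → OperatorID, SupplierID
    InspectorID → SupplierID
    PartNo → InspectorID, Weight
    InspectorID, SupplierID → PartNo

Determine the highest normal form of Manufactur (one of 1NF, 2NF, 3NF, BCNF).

Candidate keys: {InspectorID}, {PartNo}. Prime attributes: {InspectorID, PartNo}.
The left-hand side of every FD is a superkey, so BCNF is satisfied.

BCNF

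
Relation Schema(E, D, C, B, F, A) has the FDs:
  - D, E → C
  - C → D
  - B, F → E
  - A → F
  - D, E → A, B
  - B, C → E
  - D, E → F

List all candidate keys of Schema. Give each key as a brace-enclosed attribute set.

{B, C}⁺ = {A, B, C, D, E, F}, which is every attribute, so {B, C} is a candidate key.
{C, E}⁺ = {A, B, C, D, E, F}, which is every attribute, so {C, E} is a candidate key.
{D, E}⁺ = {A, B, C, D, E, F}, which is every attribute, so {D, E} is a candidate key.
{A, B, D}⁺ = {A, B, C, D, E, F}, which is every attribute, so {A, B, D} is a candidate key.
{B, D, F}⁺ = {A, B, C, D, E, F}, which is every attribute, so {B, D, F} is a candidate key.
These are minimal and exhaustive — every other superkey contains one of them.

{A, B, D}, {B, C}, {B, D, F}, {C, E}, {D, E}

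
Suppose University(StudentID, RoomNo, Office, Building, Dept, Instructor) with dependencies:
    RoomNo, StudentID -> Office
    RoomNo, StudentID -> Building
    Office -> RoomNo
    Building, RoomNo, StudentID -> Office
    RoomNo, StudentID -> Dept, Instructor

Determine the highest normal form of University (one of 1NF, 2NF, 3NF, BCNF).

Candidate keys: {Office, StudentID}, {RoomNo, StudentID}. Prime attributes: {Office, RoomNo, StudentID}.
For Office -> RoomNo we have {Office}⁺ = {Office, RoomNo}; {Office} is not a superkey, so BCNF fails.
Its right-hand attributes {RoomNo} are all prime, as are those of every other non-superkey FD — the relation is in 3NF.

3NF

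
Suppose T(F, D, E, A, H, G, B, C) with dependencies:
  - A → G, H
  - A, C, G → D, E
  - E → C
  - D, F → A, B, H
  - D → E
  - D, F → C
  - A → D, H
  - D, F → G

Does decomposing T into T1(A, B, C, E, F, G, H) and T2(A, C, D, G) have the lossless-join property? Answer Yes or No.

Yes

Common attributes: {A, C, G}; their closure is {A, C, D, E, G, H}.
Since T2 ⊆ {A, C, D, E, G, H}, the intersection is a superkey of T2; the decomposition is lossless.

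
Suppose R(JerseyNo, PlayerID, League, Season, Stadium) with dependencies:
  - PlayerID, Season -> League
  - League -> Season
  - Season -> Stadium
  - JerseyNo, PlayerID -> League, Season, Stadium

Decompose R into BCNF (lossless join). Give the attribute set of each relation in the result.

{JerseyNo, PlayerID, Season}; {League, PlayerID}; {League, Season}; {Season, Stadium}

Candidate key of the original relation: {JerseyNo, PlayerID}.
{JerseyNo, League, PlayerID, Season, Stadium}: {PlayerID, Season} determines {League, PlayerID, Season, Stadium} here but is not a superkey — split on PlayerID, Season -> League, Stadium, giving {League, PlayerID, Season, Stadium} and {JerseyNo, PlayerID, Season}.
{League, PlayerID, Season, Stadium}: {League} determines {League, Season, Stadium} here but is not a superkey — split on League -> Season, Stadium, giving {League, Season, Stadium} and {League, PlayerID}.
{League, Season, Stadium}: {Season} determines {Season, Stadium} here but is not a superkey — split on Season -> Stadium, giving {Season, Stadium} and {League, Season}.
{Season, Stadium} is in BCNF.
{League, Season} is in BCNF.
{League, PlayerID} is in BCNF.
{JerseyNo, PlayerID, Season} is in BCNF.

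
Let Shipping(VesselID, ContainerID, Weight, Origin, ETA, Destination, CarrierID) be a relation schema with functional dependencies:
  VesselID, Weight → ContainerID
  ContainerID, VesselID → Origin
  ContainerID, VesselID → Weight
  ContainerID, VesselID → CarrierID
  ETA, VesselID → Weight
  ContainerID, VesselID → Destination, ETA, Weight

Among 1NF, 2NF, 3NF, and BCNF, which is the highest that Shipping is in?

Candidate keys: {ContainerID, VesselID}, {ETA, VesselID}, {VesselID, Weight}. Prime attributes: {ContainerID, ETA, VesselID, Weight}.
Every FD has a superkey on the left, so the relation is in BCNF.

BCNF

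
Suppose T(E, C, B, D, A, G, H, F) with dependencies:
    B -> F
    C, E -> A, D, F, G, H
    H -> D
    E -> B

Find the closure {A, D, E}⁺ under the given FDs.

{A, B, D, E, F}

Start with {A, D, E}.
E -> B applies; add {B} → now {A, B, D, E}.
B -> F applies; add {F} → now {A, B, D, E, F}.
No further FD applies.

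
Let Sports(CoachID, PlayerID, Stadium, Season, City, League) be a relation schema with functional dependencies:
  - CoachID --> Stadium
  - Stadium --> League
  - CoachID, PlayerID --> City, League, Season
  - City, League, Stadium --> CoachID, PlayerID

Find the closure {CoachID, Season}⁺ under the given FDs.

{CoachID, League, Season, Stadium}

Start with {CoachID, Season}.
CoachID --> Stadium applies; add {Stadium} → now {CoachID, Season, Stadium}.
Stadium --> League applies; add {League} → now {CoachID, League, Season, Stadium}.
No further FD applies.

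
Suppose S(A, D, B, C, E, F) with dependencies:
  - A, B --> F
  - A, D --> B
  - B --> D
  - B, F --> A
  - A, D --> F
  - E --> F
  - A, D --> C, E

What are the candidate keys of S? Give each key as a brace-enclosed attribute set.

{A, B}, {A, D}, {B, E}, {B, F}

{A, B}⁺ = {A, B, C, D, E, F} — all of the relation — so {A, B} is a candidate key.
{A, D}⁺ = {A, B, C, D, E, F} — all of the relation — so {A, D} is a candidate key.
{B, E}⁺ = {A, B, C, D, E, F} — all of the relation — so {B, E} is a candidate key.
{B, F}⁺ = {A, B, C, D, E, F} — all of the relation — so {B, F} is a candidate key.
These are minimal and exhaustive — every other superkey contains one of them.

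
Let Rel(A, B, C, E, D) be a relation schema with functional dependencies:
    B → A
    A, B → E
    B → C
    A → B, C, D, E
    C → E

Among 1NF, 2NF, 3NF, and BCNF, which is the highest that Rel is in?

2NF

Candidate keys: {A}, {B}. Prime attributes: {A, B}.
C → E breaks BCNF: {C}⁺ = {C, E}, so {C} is not a superkey.
C → E has non-prime {E} on the right and a non-superkey on the left, so 3NF fails.
All keys have size 1, which rules out partial dependencies — 2NF is satisfied.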